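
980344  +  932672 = 1913016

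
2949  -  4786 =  - 1837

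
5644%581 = 415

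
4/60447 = 4/60447 = 0.00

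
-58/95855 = -58/95855 = -  0.00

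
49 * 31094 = 1523606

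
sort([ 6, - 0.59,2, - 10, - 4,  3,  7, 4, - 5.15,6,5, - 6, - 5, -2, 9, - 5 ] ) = [ - 10, - 6, - 5.15, - 5, - 5, - 4, - 2,  -  0.59, 2,3,4, 5, 6, 6 , 7, 9 ]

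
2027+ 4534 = 6561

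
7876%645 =136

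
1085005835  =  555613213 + 529392622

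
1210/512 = 2+93/256 = 2.36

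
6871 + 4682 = 11553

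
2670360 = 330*8092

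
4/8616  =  1/2154 = 0.00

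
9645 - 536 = 9109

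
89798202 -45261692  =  44536510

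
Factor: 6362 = 2^1 * 3181^1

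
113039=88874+24165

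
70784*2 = 141568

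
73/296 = 73/296=   0.25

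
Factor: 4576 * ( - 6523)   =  -29849248  =  - 2^5 * 11^2 * 13^1 * 593^1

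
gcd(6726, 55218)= 6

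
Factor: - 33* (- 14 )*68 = 2^3  *  3^1 * 7^1 *11^1*17^1=31416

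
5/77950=1/15590 = 0.00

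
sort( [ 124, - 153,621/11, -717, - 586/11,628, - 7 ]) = [  -  717,-153,-586/11, - 7, 621/11, 124,628]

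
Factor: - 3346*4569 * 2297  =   - 2^1*3^1*7^1*239^1*1523^1* 2297^1 = - 35116246578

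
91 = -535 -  - 626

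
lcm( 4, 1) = 4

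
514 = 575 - 61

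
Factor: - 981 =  - 3^2*109^1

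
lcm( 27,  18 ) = 54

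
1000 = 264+736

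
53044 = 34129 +18915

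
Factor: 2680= 2^3 * 5^1*67^1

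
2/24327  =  2/24327 = 0.00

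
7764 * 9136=70931904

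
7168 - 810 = 6358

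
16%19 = 16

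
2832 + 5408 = 8240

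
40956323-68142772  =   - 27186449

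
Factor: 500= 2^2*5^3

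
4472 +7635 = 12107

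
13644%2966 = 1780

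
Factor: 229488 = 2^4*3^1*7^1*683^1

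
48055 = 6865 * 7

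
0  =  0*789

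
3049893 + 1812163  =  4862056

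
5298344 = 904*5861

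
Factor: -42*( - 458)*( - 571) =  - 2^2 * 3^1 *7^1*229^1*571^1 = - 10983756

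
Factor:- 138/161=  - 2^1*3^1*7^(-1) = - 6/7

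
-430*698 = -300140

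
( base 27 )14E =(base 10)851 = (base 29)10a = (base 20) 22b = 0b1101010011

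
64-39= 25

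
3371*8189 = 27605119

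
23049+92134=115183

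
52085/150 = 347+7/30 = 347.23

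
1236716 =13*95132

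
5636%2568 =500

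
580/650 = 58/65 = 0.89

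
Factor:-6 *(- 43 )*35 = 2^1*3^1*5^1 * 7^1*43^1 = 9030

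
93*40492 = 3765756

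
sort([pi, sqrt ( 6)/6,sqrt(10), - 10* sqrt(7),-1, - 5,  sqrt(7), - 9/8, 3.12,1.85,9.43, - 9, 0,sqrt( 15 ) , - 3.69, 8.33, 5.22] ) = [-10* sqrt(7 ), - 9,  -  5,-3.69,  -  9/8, - 1,0,sqrt(6)/6,1.85, sqrt(7),3.12,pi,sqrt( 10), sqrt( 15), 5.22,8.33,9.43]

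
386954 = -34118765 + 34505719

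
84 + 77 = 161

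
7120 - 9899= - 2779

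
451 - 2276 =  - 1825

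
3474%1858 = 1616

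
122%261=122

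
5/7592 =5/7592 = 0.00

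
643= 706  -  63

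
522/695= 522/695=0.75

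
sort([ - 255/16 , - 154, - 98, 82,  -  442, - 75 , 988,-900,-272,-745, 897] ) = [ - 900,-745, - 442, - 272, - 154,- 98, - 75, - 255/16,82  ,  897, 988 ] 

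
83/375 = 83/375 = 0.22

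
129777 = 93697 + 36080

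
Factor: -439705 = -5^1 * 7^1*17^1*739^1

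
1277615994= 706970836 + 570645158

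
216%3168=216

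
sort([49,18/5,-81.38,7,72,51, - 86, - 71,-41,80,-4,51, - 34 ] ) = [ - 86, - 81.38,-71,-41, - 34, - 4,18/5, 7, 49,51,51,72,80]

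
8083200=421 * 19200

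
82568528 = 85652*964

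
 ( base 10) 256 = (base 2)100000000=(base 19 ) d9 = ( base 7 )514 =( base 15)121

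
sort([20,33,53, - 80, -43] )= [-80, - 43,20,33,53 ]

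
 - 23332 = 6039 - 29371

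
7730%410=350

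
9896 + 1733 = 11629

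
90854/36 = 45427/18 = 2523.72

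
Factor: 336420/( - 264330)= - 14/11 = - 2^1*7^1*11^(  -  1)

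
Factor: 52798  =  2^1 *26399^1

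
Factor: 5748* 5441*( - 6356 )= - 2^4 * 3^1*7^1 * 227^1*479^1*5441^1 = - 198783061008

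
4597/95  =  48 + 37/95 = 48.39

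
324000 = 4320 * 75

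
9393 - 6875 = 2518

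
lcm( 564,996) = 46812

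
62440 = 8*7805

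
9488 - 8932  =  556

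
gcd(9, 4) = 1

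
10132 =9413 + 719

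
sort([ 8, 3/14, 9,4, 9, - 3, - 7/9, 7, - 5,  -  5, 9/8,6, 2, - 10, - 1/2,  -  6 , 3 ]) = [ - 10, - 6,-5, - 5,- 3, - 7/9, - 1/2,3/14 , 9/8,2, 3,4,6, 7,8,9,9]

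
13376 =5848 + 7528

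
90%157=90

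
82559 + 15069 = 97628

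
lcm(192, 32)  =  192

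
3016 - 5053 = - 2037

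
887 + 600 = 1487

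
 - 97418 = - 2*48709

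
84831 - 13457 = 71374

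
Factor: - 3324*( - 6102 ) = 20283048 = 2^3*3^4*113^1*277^1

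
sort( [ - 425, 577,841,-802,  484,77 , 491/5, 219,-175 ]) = [ - 802, - 425,  -  175, 77,491/5,219, 484,577, 841 ] 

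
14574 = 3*4858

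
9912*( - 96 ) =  - 951552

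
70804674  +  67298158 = 138102832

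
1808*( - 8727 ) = - 15778416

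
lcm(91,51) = 4641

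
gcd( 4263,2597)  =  49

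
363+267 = 630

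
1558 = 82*19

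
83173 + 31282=114455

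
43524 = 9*4836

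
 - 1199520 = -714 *1680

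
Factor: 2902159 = 13^1* 223243^1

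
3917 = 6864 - 2947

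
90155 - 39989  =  50166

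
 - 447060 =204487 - 651547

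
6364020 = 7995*796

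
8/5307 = 8/5307  =  0.00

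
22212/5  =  4442 + 2/5 = 4442.40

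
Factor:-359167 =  - 359167^1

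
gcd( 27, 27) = 27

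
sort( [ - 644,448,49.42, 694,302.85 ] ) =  [ - 644, 49.42,302.85, 448,694] 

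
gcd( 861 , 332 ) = 1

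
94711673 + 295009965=389721638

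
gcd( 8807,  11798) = 1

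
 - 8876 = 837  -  9713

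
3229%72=61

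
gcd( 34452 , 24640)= 44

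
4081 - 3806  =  275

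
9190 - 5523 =3667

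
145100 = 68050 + 77050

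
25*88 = 2200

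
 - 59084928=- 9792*6034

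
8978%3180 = 2618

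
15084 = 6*2514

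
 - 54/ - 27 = 2/1 = 2.00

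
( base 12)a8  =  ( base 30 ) 48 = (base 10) 128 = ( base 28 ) 4g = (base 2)10000000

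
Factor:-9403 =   -  9403^1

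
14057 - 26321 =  - 12264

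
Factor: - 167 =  - 167^1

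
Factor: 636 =2^2*3^1*53^1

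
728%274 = 180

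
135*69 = 9315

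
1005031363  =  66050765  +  938980598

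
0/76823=0  =  0.00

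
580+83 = 663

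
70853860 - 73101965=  - 2248105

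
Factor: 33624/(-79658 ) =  - 2^2 * 3^2*467^1 * 39829^( - 1 ) = -16812/39829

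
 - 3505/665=  -  701/133 = - 5.27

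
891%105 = 51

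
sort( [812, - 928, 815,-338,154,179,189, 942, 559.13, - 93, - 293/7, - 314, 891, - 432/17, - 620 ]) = [ - 928, - 620, - 338,- 314, - 93 , - 293/7, - 432/17,154, 179,189, 559.13,812,815,891,942] 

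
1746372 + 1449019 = 3195391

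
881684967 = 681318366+200366601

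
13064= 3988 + 9076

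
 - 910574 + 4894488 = 3983914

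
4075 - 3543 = 532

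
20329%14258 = 6071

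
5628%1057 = 343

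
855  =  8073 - 7218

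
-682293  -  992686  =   - 1674979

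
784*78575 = 61602800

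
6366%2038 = 252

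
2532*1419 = 3592908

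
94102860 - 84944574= 9158286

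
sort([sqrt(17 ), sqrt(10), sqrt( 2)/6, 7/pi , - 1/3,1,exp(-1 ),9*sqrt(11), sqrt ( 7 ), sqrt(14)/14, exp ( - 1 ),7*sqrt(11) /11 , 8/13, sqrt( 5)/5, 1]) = [ - 1/3, sqrt(2 )/6, sqrt(14 ) /14,exp(  -  1), exp(  -  1),sqrt(5 ) /5,8/13,1, 1, 7*sqrt(11 ) /11,  7/pi,sqrt(7),sqrt( 10) , sqrt( 17),9 *sqrt ( 11 ) ] 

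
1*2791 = 2791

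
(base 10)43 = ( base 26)1h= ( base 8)53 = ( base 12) 37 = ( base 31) 1C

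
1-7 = - 6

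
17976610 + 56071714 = 74048324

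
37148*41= 1523068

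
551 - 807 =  - 256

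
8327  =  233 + 8094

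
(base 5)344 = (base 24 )43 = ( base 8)143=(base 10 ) 99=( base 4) 1203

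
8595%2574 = 873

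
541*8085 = 4373985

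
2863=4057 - 1194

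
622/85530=311/42765 = 0.01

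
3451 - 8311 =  - 4860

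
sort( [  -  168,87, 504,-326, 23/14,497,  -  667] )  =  [ - 667 ,- 326, - 168 , 23/14,87 , 497,504 ] 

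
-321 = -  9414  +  9093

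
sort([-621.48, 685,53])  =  [ - 621.48,53, 685]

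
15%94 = 15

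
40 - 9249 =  - 9209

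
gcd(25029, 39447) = 81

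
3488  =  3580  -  92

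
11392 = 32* 356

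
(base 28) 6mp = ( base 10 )5345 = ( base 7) 21404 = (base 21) C2B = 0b1010011100001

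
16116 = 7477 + 8639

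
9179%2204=363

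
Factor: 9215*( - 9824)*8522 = - 2^6*5^1*19^1*97^1 * 307^1*4261^1 = - 771480979520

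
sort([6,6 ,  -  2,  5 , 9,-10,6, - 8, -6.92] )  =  [ - 10 ,  -  8,  -  6.92, - 2, 5, 6, 6,  6 , 9 ]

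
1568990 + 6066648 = 7635638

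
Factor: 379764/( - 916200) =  -10549/25450 = -  2^( - 1)*5^( - 2)*7^1*11^1*137^1*509^( - 1)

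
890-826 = 64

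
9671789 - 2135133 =7536656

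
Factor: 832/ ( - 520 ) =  - 2^3*5^( - 1 ) = -8/5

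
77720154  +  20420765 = 98140919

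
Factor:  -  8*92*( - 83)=2^5*23^1*83^1= 61088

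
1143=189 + 954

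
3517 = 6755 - 3238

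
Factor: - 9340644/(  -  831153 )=3113548/277051=2^2*59^1*79^1*167^1  *277051^( - 1) 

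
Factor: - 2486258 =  - 2^1*1243129^1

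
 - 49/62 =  - 49/62 = - 0.79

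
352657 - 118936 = 233721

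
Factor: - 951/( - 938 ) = 2^ ( - 1)*3^1*7^( - 1 )*67^(- 1 )*317^1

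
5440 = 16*340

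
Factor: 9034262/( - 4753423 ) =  - 2^1*23^2*8539^1*4753423^( - 1)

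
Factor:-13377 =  - 3^1*7^3 * 13^1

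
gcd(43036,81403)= 203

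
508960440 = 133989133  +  374971307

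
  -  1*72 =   -  72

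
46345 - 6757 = 39588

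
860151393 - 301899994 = 558251399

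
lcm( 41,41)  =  41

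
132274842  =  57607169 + 74667673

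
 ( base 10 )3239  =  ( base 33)2W5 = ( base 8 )6247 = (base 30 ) 3HT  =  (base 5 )100424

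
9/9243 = 1/1027 = 0.00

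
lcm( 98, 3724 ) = 3724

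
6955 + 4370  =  11325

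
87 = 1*87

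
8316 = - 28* ( - 297)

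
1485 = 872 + 613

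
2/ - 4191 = -2/4191= -0.00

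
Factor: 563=563^1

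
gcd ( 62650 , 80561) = 1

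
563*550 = 309650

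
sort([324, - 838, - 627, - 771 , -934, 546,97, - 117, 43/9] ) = [-934 , - 838 ,-771, - 627,-117,43/9, 97,324, 546 ]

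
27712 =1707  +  26005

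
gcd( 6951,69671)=7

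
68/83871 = 68/83871 = 0.00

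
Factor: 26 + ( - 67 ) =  - 41^1 = - 41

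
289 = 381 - 92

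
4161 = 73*57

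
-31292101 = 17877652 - 49169753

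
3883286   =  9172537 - 5289251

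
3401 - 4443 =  - 1042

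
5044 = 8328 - 3284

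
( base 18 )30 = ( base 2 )110110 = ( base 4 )312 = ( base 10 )54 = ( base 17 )33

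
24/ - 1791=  - 1 +589/597 = -0.01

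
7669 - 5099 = 2570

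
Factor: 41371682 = 2^1*11^1 * 83^1 * 139^1*163^1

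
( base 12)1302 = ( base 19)5if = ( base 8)4162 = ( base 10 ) 2162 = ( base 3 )2222002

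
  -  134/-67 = 2+0/1 = 2.00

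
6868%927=379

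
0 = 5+-5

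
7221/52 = 7221/52 = 138.87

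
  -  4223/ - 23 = 183 + 14/23 = 183.61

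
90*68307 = 6147630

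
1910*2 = 3820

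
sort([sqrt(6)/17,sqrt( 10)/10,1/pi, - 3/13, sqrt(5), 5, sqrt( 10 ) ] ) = [ - 3/13, sqrt(6) /17,  sqrt( 10)/10, 1/pi,  sqrt( 5),sqrt ( 10), 5 ]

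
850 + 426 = 1276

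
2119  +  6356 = 8475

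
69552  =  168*414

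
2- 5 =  - 3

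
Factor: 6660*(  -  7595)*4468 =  - 2^4 * 3^2*5^2*7^2*31^1*37^1*1117^1 = - 226003503600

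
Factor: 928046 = 2^1 * 7^1*151^1*439^1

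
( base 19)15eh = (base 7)35041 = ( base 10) 8947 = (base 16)22F3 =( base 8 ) 21363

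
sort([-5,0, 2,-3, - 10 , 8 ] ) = [ - 10,- 5,  -  3,0, 2,8 ] 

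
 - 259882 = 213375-473257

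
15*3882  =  58230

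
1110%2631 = 1110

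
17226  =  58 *297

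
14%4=2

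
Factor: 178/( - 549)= -2^1*3^( - 2)*61^( - 1)*89^1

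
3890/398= 9 + 154/199 = 9.77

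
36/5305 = 36/5305 = 0.01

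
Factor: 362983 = 362983^1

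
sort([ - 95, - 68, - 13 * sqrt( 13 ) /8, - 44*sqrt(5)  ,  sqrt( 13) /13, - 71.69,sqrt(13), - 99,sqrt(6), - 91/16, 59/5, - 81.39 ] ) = [ - 99 ,-44 * sqrt(5), - 95, - 81.39,-71.69,-68, - 13*sqrt(13)/8, - 91/16,sqrt( 13)/13 , sqrt( 6 ),  sqrt( 13),59/5]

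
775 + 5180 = 5955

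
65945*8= 527560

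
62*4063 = 251906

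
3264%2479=785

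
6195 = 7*885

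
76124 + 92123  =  168247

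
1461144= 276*5294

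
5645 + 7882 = 13527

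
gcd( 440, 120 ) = 40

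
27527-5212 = 22315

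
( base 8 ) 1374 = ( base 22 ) 1CG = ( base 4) 23330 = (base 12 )538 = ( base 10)764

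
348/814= 174/407  =  0.43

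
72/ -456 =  - 3/19 = - 0.16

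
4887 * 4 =19548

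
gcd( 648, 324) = 324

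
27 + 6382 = 6409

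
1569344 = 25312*62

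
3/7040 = 3/7040 =0.00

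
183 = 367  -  184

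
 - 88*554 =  - 48752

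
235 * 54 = 12690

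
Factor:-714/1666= - 3^1*7^( - 1) = - 3/7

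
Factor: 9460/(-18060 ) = -11/21 =- 3^( -1 ) * 7^( - 1 )*11^1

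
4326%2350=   1976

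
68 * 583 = 39644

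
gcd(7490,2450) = 70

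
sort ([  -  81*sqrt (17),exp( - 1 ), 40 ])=[ - 81*sqrt( 17), exp(  -  1),  40 ] 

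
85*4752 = 403920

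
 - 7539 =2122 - 9661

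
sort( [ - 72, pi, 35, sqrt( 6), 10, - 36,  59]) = [ - 72 , - 36, sqrt(6), pi,  10, 35, 59]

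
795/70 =11 + 5/14 = 11.36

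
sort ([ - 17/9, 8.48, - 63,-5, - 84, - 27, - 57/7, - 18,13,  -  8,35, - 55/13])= [ - 84,- 63, - 27, - 18, - 57/7, - 8, - 5, - 55/13, - 17/9,8.48,  13, 35 ] 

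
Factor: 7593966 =2^1*3^3*140629^1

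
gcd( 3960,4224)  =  264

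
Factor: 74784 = 2^5*3^1*19^1*  41^1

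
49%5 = 4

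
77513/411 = 188  +  245/411 = 188.60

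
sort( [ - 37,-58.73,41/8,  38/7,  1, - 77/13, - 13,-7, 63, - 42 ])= [-58.73, - 42 , - 37, - 13, - 7 ,-77/13,1 , 41/8,  38/7,63 ]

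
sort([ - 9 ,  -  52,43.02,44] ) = [  -  52, - 9, 43.02 , 44]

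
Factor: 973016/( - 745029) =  - 2^3*3^( - 2)*11^1*11057^1*82781^ ( -1)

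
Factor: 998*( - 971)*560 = -2^5*5^1*7^1 * 499^1 * 971^1 =- 542672480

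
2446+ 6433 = 8879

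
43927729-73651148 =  - 29723419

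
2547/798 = 849/266 = 3.19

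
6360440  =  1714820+4645620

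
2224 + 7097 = 9321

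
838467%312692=213083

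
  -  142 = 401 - 543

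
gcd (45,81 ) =9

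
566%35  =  6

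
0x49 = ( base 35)23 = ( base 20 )3D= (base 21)3A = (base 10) 73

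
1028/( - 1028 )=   -  1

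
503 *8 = 4024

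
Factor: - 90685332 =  - 2^2*3^4 * 53^1*5281^1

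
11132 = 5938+5194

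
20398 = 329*62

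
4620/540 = 77/9 =8.56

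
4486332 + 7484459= 11970791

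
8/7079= 8/7079 = 0.00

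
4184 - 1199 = 2985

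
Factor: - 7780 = - 2^2 * 5^1*389^1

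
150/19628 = 75/9814 = 0.01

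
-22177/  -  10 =22177/10 = 2217.70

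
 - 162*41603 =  - 6739686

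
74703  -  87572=  -  12869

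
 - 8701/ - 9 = 8701/9 = 966.78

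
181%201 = 181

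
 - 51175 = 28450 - 79625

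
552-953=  - 401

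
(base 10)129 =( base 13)9c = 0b10000001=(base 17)7A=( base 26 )4P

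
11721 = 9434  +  2287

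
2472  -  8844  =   - 6372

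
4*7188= 28752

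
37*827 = 30599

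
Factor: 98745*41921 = 3^1*5^1*11^1*29^1*37^1*103^1*227^1 = 4139489145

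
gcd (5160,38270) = 430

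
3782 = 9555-5773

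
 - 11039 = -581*19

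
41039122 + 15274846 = 56313968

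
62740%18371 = 7627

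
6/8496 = 1/1416 = 0.00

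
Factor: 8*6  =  2^4*3^1 = 48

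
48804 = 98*498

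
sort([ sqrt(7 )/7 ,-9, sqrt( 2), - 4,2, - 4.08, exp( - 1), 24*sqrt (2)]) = [ - 9,- 4.08, - 4,exp (-1),sqrt(7)/7 , sqrt(2), 2,24*sqrt ( 2)]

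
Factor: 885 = 3^1 * 5^1*59^1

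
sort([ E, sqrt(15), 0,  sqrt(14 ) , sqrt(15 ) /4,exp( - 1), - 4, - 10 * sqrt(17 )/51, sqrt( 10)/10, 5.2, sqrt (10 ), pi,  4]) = [  -  4, -10*sqrt( 17)/51, 0,sqrt(10 ) /10,exp( - 1 ), sqrt(15 ) /4,  E, pi,sqrt ( 10),sqrt( 14 ), sqrt( 15 ),4, 5.2] 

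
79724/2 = 39862 = 39862.00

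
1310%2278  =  1310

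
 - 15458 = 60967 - 76425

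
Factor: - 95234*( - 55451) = 5280820534 = 2^1 * 11^1*17^1* 71^2*2801^1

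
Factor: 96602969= 96602969^1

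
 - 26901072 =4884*( - 5508)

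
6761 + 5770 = 12531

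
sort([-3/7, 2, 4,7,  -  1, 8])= [ - 1, - 3/7, 2,4 , 7, 8]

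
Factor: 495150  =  2^1*3^1*5^2 * 3301^1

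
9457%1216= 945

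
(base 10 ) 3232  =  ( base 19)8I2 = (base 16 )ca0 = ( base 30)3HM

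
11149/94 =118 + 57/94 =118.61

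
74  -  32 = 42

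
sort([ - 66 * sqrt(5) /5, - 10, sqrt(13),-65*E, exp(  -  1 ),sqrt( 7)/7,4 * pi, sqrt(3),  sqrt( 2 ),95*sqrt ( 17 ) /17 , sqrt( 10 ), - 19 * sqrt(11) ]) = [  -  65*E,-19*sqrt( 11), - 66 * sqrt(5)/5,-10,exp( - 1 ) , sqrt( 7) /7,sqrt(2),sqrt(3), sqrt ( 10),  sqrt( 13 ) , 4*pi,95*sqrt ( 17 ) /17]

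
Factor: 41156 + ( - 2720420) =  - 2^5 * 3^3*7^1 * 443^1=- 2679264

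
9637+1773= 11410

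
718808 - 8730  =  710078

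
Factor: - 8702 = -2^1*19^1*229^1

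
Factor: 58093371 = 3^2 * 7^2* 131731^1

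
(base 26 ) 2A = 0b111110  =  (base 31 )20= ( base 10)62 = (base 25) 2c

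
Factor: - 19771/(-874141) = 17^1*127^( - 1)*1163^1*6883^(- 1 )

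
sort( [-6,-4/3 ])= [ - 6, - 4/3 ] 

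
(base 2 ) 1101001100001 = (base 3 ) 100021010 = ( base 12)3aa9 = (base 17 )1664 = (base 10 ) 6753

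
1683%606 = 471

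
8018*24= 192432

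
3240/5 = 648 = 648.00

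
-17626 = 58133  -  75759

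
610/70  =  8+5/7  =  8.71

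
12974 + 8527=21501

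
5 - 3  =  2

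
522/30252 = 87/5042 = 0.02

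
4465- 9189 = -4724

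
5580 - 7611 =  - 2031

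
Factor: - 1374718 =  - 2^1*687359^1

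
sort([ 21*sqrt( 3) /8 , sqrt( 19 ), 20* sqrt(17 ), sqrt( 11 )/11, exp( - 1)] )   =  [ sqrt( 11 )/11, exp(  -  1),sqrt(19),  21*sqrt ( 3 )/8, 20*sqrt(17) ]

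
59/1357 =1/23 = 0.04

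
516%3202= 516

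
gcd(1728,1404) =108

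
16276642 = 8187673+8088969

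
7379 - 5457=1922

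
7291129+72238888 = 79530017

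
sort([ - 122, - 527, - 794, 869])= [ - 794,-527, - 122, 869 ]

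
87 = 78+9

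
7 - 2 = 5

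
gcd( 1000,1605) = 5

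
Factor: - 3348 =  - 2^2*3^3*31^1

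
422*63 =26586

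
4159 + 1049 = 5208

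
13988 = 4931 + 9057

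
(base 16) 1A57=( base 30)7en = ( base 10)6743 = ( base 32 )6IN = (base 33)66B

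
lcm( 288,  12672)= 12672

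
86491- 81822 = 4669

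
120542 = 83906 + 36636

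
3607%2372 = 1235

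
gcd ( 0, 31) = 31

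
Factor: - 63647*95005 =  - 6046783235 = - 5^1*19001^1*63647^1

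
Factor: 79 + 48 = 127 =127^1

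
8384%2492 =908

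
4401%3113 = 1288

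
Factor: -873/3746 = - 2^( - 1 )*3^2*97^1*1873^ ( - 1)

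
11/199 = 11/199=0.06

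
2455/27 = 2455/27 = 90.93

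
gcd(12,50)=2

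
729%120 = 9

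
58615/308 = 190 + 95/308 =190.31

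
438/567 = 146/189 = 0.77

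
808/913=808/913 = 0.88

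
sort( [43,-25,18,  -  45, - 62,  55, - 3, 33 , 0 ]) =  [ - 62,-45, - 25 , - 3,  0, 18,33,43,55] 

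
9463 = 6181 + 3282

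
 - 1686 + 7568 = 5882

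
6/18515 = 6/18515 = 0.00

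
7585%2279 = 748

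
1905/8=238+1/8 = 238.12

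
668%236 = 196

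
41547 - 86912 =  - 45365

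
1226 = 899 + 327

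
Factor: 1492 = 2^2*373^1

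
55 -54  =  1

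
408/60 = 34/5 = 6.80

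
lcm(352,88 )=352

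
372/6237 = 124/2079 = 0.06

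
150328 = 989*152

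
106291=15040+91251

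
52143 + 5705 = 57848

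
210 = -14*(-15 )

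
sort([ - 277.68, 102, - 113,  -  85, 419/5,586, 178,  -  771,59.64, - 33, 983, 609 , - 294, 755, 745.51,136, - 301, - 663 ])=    [ - 771, - 663, - 301, - 294, - 277.68, - 113, - 85, - 33, 59.64, 419/5, 102,136,  178,586, 609,745.51,755, 983 ] 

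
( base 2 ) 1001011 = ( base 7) 135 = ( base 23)36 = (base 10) 75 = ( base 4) 1023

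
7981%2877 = 2227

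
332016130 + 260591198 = 592607328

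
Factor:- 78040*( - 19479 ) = 1520141160 = 2^3*3^1 * 5^1*43^1*151^1*1951^1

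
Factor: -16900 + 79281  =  11^1*53^1 * 107^1 = 62381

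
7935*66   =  523710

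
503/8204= 503/8204 =0.06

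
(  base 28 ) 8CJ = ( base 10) 6627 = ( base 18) 1283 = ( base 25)af2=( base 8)14743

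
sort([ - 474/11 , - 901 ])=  [ - 901, - 474/11]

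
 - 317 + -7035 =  - 7352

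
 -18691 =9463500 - 9482191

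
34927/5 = 6985+2/5 = 6985.40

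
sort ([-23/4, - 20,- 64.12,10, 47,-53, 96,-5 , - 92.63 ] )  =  [-92.63,-64.12, - 53, -20, - 23/4,- 5,10, 47, 96] 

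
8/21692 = 2/5423 = 0.00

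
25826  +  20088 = 45914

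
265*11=2915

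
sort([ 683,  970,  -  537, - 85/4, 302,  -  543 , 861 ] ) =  [ - 543, - 537, - 85/4 , 302,683,  861,970]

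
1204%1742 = 1204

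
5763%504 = 219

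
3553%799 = 357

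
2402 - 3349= - 947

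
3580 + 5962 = 9542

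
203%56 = 35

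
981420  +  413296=1394716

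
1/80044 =1/80044 = 0.00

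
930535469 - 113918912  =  816616557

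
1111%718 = 393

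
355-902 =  - 547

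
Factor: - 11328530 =  -  2^1*5^1*137^1*8269^1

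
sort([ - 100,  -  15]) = [ - 100, - 15]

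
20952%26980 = 20952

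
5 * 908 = 4540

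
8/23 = 8/23 = 0.35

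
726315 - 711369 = 14946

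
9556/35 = 273 + 1/35  =  273.03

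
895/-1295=-179/259 = - 0.69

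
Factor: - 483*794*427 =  - 163755354 = - 2^1*3^1* 7^2 * 23^1*61^1 * 397^1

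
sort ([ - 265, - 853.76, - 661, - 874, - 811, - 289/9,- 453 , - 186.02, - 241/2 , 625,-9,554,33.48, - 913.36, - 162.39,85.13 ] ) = [ - 913.36 , - 874,-853.76, - 811, - 661, - 453, - 265, - 186.02, - 162.39,- 241/2 , - 289/9, - 9, 33.48,85.13,554, 625 ]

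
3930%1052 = 774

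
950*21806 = 20715700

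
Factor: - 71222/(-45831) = 2^1  *3^( - 1 ) * 149^1 * 239^1*15277^( - 1 )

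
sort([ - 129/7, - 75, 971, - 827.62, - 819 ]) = [  -  827.62, - 819 , - 75 , - 129/7, 971]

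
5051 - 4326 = 725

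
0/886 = 0 = 0.00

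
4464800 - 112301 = 4352499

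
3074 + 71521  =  74595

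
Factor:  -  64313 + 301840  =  269^1 * 883^1=237527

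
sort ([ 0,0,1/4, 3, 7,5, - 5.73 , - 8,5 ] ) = [-8,- 5.73,0, 0 , 1/4, 3, 5,5, 7]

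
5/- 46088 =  - 1 + 46083/46088  =  - 0.00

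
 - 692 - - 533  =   -159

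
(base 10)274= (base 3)101011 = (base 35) 7T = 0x112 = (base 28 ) 9m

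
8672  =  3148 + 5524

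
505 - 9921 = -9416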